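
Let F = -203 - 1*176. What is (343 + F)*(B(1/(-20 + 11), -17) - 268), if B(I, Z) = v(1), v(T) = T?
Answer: 9612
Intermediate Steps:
B(I, Z) = 1
F = -379 (F = -203 - 176 = -379)
(343 + F)*(B(1/(-20 + 11), -17) - 268) = (343 - 379)*(1 - 268) = -36*(-267) = 9612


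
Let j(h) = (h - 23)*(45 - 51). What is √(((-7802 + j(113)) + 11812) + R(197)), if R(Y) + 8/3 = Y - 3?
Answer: 2*√8238/3 ≈ 60.509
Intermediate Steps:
j(h) = 138 - 6*h (j(h) = (-23 + h)*(-6) = 138 - 6*h)
R(Y) = -17/3 + Y (R(Y) = -8/3 + (Y - 3) = -8/3 + (-3 + Y) = -17/3 + Y)
√(((-7802 + j(113)) + 11812) + R(197)) = √(((-7802 + (138 - 6*113)) + 11812) + (-17/3 + 197)) = √(((-7802 + (138 - 678)) + 11812) + 574/3) = √(((-7802 - 540) + 11812) + 574/3) = √((-8342 + 11812) + 574/3) = √(3470 + 574/3) = √(10984/3) = 2*√8238/3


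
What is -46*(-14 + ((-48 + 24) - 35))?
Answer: 3358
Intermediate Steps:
-46*(-14 + ((-48 + 24) - 35)) = -46*(-14 + (-24 - 35)) = -46*(-14 - 59) = -46*(-73) = 3358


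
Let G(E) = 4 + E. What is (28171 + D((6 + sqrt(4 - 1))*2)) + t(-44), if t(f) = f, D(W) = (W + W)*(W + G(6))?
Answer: 28679 + 136*sqrt(3) ≈ 28915.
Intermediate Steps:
D(W) = 2*W*(10 + W) (D(W) = (W + W)*(W + (4 + 6)) = (2*W)*(W + 10) = (2*W)*(10 + W) = 2*W*(10 + W))
(28171 + D((6 + sqrt(4 - 1))*2)) + t(-44) = (28171 + 2*((6 + sqrt(4 - 1))*2)*(10 + (6 + sqrt(4 - 1))*2)) - 44 = (28171 + 2*((6 + sqrt(3))*2)*(10 + (6 + sqrt(3))*2)) - 44 = (28171 + 2*(12 + 2*sqrt(3))*(10 + (12 + 2*sqrt(3)))) - 44 = (28171 + 2*(12 + 2*sqrt(3))*(22 + 2*sqrt(3))) - 44 = 28127 + 2*(12 + 2*sqrt(3))*(22 + 2*sqrt(3))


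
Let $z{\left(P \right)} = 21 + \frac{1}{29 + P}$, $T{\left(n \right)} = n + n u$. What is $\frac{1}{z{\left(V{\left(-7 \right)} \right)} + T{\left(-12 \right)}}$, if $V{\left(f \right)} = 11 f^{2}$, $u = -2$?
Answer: $\frac{568}{18745} \approx 0.030301$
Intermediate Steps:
$T{\left(n \right)} = - n$ ($T{\left(n \right)} = n + n \left(-2\right) = n - 2 n = - n$)
$\frac{1}{z{\left(V{\left(-7 \right)} \right)} + T{\left(-12 \right)}} = \frac{1}{\frac{610 + 21 \cdot 11 \left(-7\right)^{2}}{29 + 11 \left(-7\right)^{2}} - -12} = \frac{1}{\frac{610 + 21 \cdot 11 \cdot 49}{29 + 11 \cdot 49} + 12} = \frac{1}{\frac{610 + 21 \cdot 539}{29 + 539} + 12} = \frac{1}{\frac{610 + 11319}{568} + 12} = \frac{1}{\frac{1}{568} \cdot 11929 + 12} = \frac{1}{\frac{11929}{568} + 12} = \frac{1}{\frac{18745}{568}} = \frac{568}{18745}$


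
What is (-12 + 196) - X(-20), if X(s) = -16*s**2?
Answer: 6584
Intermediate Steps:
(-12 + 196) - X(-20) = (-12 + 196) - (-16)*(-20)**2 = 184 - (-16)*400 = 184 - 1*(-6400) = 184 + 6400 = 6584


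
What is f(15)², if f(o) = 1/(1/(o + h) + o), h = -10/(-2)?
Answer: 400/90601 ≈ 0.0044150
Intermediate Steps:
h = 5 (h = -10*(-½) = 5)
f(o) = 1/(o + 1/(5 + o)) (f(o) = 1/(1/(o + 5) + o) = 1/(1/(5 + o) + o) = 1/(o + 1/(5 + o)))
f(15)² = ((5 + 15)/(1 + 15² + 5*15))² = (20/(1 + 225 + 75))² = (20/301)² = 400/90601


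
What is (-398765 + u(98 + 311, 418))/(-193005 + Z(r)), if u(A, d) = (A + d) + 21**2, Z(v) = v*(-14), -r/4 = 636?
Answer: 132499/52463 ≈ 2.5256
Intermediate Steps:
r = -2544 (r = -4*636 = -2544)
Z(v) = -14*v
u(A, d) = 441 + A + d (u(A, d) = (A + d) + 441 = 441 + A + d)
(-398765 + u(98 + 311, 418))/(-193005 + Z(r)) = (-398765 + (441 + (98 + 311) + 418))/(-193005 - 14*(-2544)) = (-398765 + (441 + 409 + 418))/(-193005 + 35616) = (-398765 + 1268)/(-157389) = -397497*(-1/157389) = 132499/52463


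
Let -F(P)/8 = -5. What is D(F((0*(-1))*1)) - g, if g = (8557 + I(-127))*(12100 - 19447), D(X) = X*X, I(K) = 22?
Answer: 63031513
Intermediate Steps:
F(P) = 40 (F(P) = -8*(-5) = 40)
D(X) = X²
g = -63029913 (g = (8557 + 22)*(12100 - 19447) = 8579*(-7347) = -63029913)
D(F((0*(-1))*1)) - g = 40² - 1*(-63029913) = 1600 + 63029913 = 63031513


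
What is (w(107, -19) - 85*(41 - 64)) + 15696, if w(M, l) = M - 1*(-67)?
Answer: 17825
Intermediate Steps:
w(M, l) = 67 + M (w(M, l) = M + 67 = 67 + M)
(w(107, -19) - 85*(41 - 64)) + 15696 = ((67 + 107) - 85*(41 - 64)) + 15696 = (174 - 85*(-23)) + 15696 = (174 + 1955) + 15696 = 2129 + 15696 = 17825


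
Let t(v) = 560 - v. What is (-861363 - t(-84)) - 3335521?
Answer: -4197528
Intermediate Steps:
(-861363 - t(-84)) - 3335521 = (-861363 - (560 - 1*(-84))) - 3335521 = (-861363 - (560 + 84)) - 3335521 = (-861363 - 1*644) - 3335521 = (-861363 - 644) - 3335521 = -862007 - 3335521 = -4197528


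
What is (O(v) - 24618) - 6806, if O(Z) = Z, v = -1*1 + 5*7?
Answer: -31390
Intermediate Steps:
v = 34 (v = -1 + 35 = 34)
(O(v) - 24618) - 6806 = (34 - 24618) - 6806 = -24584 - 6806 = -31390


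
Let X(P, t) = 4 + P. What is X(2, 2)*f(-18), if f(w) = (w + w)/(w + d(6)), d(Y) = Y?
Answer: 18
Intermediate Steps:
f(w) = 2*w/(6 + w) (f(w) = (w + w)/(w + 6) = (2*w)/(6 + w) = 2*w/(6 + w))
X(2, 2)*f(-18) = (4 + 2)*(2*(-18)/(6 - 18)) = 6*(2*(-18)/(-12)) = 6*(2*(-18)*(-1/12)) = 6*3 = 18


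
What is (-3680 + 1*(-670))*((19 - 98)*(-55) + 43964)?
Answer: -210144150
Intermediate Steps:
(-3680 + 1*(-670))*((19 - 98)*(-55) + 43964) = (-3680 - 670)*(-79*(-55) + 43964) = -4350*(4345 + 43964) = -4350*48309 = -210144150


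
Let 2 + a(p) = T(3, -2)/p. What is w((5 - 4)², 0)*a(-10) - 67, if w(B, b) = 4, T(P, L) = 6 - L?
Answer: -391/5 ≈ -78.200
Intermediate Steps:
a(p) = -2 + 8/p (a(p) = -2 + (6 - 1*(-2))/p = -2 + (6 + 2)/p = -2 + 8/p)
w((5 - 4)², 0)*a(-10) - 67 = 4*(-2 + 8/(-10)) - 67 = 4*(-2 + 8*(-⅒)) - 67 = 4*(-2 - ⅘) - 67 = 4*(-14/5) - 67 = -56/5 - 67 = -391/5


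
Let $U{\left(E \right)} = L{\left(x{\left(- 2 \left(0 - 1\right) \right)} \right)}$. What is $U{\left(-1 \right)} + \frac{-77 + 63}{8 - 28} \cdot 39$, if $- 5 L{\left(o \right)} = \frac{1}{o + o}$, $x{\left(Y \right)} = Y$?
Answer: $\frac{109}{4} \approx 27.25$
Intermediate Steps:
$L{\left(o \right)} = - \frac{1}{10 o}$ ($L{\left(o \right)} = - \frac{1}{5 \left(o + o\right)} = - \frac{1}{5 \cdot 2 o} = - \frac{\frac{1}{2} \frac{1}{o}}{5} = - \frac{1}{10 o}$)
$U{\left(E \right)} = - \frac{1}{20}$ ($U{\left(E \right)} = - \frac{1}{10 \left(- 2 \left(0 - 1\right)\right)} = - \frac{1}{10 \left(\left(-2\right) \left(-1\right)\right)} = - \frac{1}{10 \cdot 2} = \left(- \frac{1}{10}\right) \frac{1}{2} = - \frac{1}{20}$)
$U{\left(-1 \right)} + \frac{-77 + 63}{8 - 28} \cdot 39 = - \frac{1}{20} + \frac{-77 + 63}{8 - 28} \cdot 39 = - \frac{1}{20} + - \frac{14}{8 - 28} \cdot 39 = - \frac{1}{20} + - \frac{14}{-20} \cdot 39 = - \frac{1}{20} + \left(-14\right) \left(- \frac{1}{20}\right) 39 = - \frac{1}{20} + \frac{7}{10} \cdot 39 = - \frac{1}{20} + \frac{273}{10} = \frac{109}{4}$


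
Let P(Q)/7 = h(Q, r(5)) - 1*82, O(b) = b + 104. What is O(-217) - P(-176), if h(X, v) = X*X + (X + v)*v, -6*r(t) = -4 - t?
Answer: -858155/4 ≈ -2.1454e+5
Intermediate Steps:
r(t) = ⅔ + t/6 (r(t) = -(-4 - t)/6 = ⅔ + t/6)
h(X, v) = X² + v*(X + v)
O(b) = 104 + b
P(Q) = -2233/4 + 7*Q² + 21*Q/2 (P(Q) = 7*((Q² + (⅔ + (⅙)*5)² + Q*(⅔ + (⅙)*5)) - 1*82) = 7*((Q² + (⅔ + ⅚)² + Q*(⅔ + ⅚)) - 82) = 7*((Q² + (3/2)² + Q*(3/2)) - 82) = 7*((Q² + 9/4 + 3*Q/2) - 82) = 7*((9/4 + Q² + 3*Q/2) - 82) = 7*(-319/4 + Q² + 3*Q/2) = -2233/4 + 7*Q² + 21*Q/2)
O(-217) - P(-176) = (104 - 217) - (-2233/4 + 7*(-176)² + (21/2)*(-176)) = -113 - (-2233/4 + 7*30976 - 1848) = -113 - (-2233/4 + 216832 - 1848) = -113 - 1*857703/4 = -113 - 857703/4 = -858155/4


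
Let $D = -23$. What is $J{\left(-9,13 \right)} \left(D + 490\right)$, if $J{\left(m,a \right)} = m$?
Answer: $-4203$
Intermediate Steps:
$J{\left(-9,13 \right)} \left(D + 490\right) = - 9 \left(-23 + 490\right) = \left(-9\right) 467 = -4203$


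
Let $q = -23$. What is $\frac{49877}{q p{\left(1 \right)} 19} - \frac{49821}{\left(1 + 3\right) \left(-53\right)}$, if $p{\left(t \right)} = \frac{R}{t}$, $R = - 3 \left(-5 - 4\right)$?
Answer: $\frac{577264055}{2501388} \approx 230.78$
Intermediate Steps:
$R = 27$ ($R = \left(-3\right) \left(-9\right) = 27$)
$p{\left(t \right)} = \frac{27}{t}$
$\frac{49877}{q p{\left(1 \right)} 19} - \frac{49821}{\left(1 + 3\right) \left(-53\right)} = \frac{49877}{- 23 \cdot \frac{27}{1} \cdot 19} - \frac{49821}{\left(1 + 3\right) \left(-53\right)} = \frac{49877}{- 23 \cdot 27 \cdot 1 \cdot 19} - \frac{49821}{4 \left(-53\right)} = \frac{49877}{\left(-23\right) 27 \cdot 19} - \frac{49821}{-212} = \frac{49877}{\left(-621\right) 19} - - \frac{49821}{212} = \frac{49877}{-11799} + \frac{49821}{212} = 49877 \left(- \frac{1}{11799}\right) + \frac{49821}{212} = - \frac{49877}{11799} + \frac{49821}{212} = \frac{577264055}{2501388}$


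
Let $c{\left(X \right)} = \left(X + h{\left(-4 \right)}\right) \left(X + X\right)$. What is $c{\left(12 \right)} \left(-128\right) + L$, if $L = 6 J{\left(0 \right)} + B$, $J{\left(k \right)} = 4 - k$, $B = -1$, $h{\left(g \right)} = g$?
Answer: $-24553$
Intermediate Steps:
$c{\left(X \right)} = 2 X \left(-4 + X\right)$ ($c{\left(X \right)} = \left(X - 4\right) \left(X + X\right) = \left(-4 + X\right) 2 X = 2 X \left(-4 + X\right)$)
$L = 23$ ($L = 6 \left(4 - 0\right) - 1 = 6 \left(4 + 0\right) - 1 = 6 \cdot 4 - 1 = 24 - 1 = 23$)
$c{\left(12 \right)} \left(-128\right) + L = 2 \cdot 12 \left(-4 + 12\right) \left(-128\right) + 23 = 2 \cdot 12 \cdot 8 \left(-128\right) + 23 = 192 \left(-128\right) + 23 = -24576 + 23 = -24553$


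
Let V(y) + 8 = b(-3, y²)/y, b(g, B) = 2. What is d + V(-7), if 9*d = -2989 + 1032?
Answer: -14221/63 ≈ -225.73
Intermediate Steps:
V(y) = -8 + 2/y
d = -1957/9 (d = (-2989 + 1032)/9 = (⅑)*(-1957) = -1957/9 ≈ -217.44)
d + V(-7) = -1957/9 + (-8 + 2/(-7)) = -1957/9 + (-8 + 2*(-⅐)) = -1957/9 + (-8 - 2/7) = -1957/9 - 58/7 = -14221/63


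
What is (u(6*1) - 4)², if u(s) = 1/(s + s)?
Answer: 2209/144 ≈ 15.340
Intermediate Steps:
u(s) = 1/(2*s)
(u(6*1) - 4)² = (1/(2*((6*1))) - 4)² = ((½)/6 - 4)² = ((½)*(⅙) - 4)² = (1/12 - 4)² = (-47/12)² = 2209/144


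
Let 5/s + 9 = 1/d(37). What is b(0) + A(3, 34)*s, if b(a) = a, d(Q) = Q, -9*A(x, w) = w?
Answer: 3145/1494 ≈ 2.1051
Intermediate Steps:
A(x, w) = -w/9
s = -185/332 (s = 5/(-9 + 1/37) = 5/(-332/37) = 5*(-37/332) = -185/332 ≈ -0.55723)
b(0) + A(3, 34)*s = 0 - ⅑*34*(-185/332) = 0 - 34/9*(-185/332) = 0 + 3145/1494 = 3145/1494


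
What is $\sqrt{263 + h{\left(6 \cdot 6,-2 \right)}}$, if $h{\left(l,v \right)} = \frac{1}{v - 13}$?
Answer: $\frac{2 \sqrt{14790}}{15} \approx 16.215$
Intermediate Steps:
$h{\left(l,v \right)} = \frac{1}{-13 + v}$
$\sqrt{263 + h{\left(6 \cdot 6,-2 \right)}} = \sqrt{263 + \frac{1}{-13 - 2}} = \sqrt{263 + \frac{1}{-15}} = \sqrt{263 - \frac{1}{15}} = \sqrt{\frac{3944}{15}} = \frac{2 \sqrt{14790}}{15}$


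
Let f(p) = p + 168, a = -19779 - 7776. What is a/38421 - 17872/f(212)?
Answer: -58094251/1216665 ≈ -47.749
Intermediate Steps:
a = -27555
f(p) = 168 + p
a/38421 - 17872/f(212) = -27555/38421 - 17872/(168 + 212) = -27555*1/38421 - 17872/380 = -9185/12807 - 17872*1/380 = -9185/12807 - 4468/95 = -58094251/1216665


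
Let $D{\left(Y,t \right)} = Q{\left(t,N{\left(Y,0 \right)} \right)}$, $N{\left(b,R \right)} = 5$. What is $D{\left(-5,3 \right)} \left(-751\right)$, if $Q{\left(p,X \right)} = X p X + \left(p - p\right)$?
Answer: $-56325$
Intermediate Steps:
$Q{\left(p,X \right)} = p X^{2}$ ($Q{\left(p,X \right)} = p X^{2} + 0 = p X^{2}$)
$D{\left(Y,t \right)} = 25 t$ ($D{\left(Y,t \right)} = t 5^{2} = t 25 = 25 t$)
$D{\left(-5,3 \right)} \left(-751\right) = 25 \cdot 3 \left(-751\right) = 75 \left(-751\right) = -56325$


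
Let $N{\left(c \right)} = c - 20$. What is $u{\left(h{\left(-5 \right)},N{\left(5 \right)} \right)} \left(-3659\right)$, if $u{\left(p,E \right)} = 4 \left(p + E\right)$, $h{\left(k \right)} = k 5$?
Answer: $585440$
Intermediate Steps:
$h{\left(k \right)} = 5 k$
$N{\left(c \right)} = -20 + c$ ($N{\left(c \right)} = c - 20 = -20 + c$)
$u{\left(p,E \right)} = 4 E + 4 p$ ($u{\left(p,E \right)} = 4 \left(E + p\right) = 4 E + 4 p$)
$u{\left(h{\left(-5 \right)},N{\left(5 \right)} \right)} \left(-3659\right) = \left(4 \left(-20 + 5\right) + 4 \cdot 5 \left(-5\right)\right) \left(-3659\right) = \left(4 \left(-15\right) + 4 \left(-25\right)\right) \left(-3659\right) = \left(-60 - 100\right) \left(-3659\right) = \left(-160\right) \left(-3659\right) = 585440$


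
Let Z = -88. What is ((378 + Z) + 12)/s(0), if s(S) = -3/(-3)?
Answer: 302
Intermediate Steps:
s(S) = 1 (s(S) = -3*(-⅓) = 1)
((378 + Z) + 12)/s(0) = ((378 - 88) + 12)/1 = 1*(290 + 12) = 1*302 = 302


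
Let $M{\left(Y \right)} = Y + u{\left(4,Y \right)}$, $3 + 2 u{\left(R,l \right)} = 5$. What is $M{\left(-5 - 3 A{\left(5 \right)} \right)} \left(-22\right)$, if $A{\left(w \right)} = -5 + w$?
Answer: $88$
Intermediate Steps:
$u{\left(R,l \right)} = 1$ ($u{\left(R,l \right)} = - \frac{3}{2} + \frac{1}{2} \cdot 5 = - \frac{3}{2} + \frac{5}{2} = 1$)
$M{\left(Y \right)} = 1 + Y$ ($M{\left(Y \right)} = Y + 1 = 1 + Y$)
$M{\left(-5 - 3 A{\left(5 \right)} \right)} \left(-22\right) = \left(1 - \left(5 + 3 \left(-5 + 5\right)\right)\right) \left(-22\right) = \left(1 - 5\right) \left(-22\right) = \left(-4\right) \left(-22\right) = 88$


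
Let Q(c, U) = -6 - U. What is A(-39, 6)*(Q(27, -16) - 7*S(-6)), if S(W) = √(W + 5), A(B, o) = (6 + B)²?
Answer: 10890 - 7623*I ≈ 10890.0 - 7623.0*I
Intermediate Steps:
S(W) = √(5 + W)
A(-39, 6)*(Q(27, -16) - 7*S(-6)) = (6 - 39)²*((-6 - 1*(-16)) - 7*√(5 - 6)) = (-33)²*((-6 + 16) - 7*I) = 1089*(10 - 7*I) = 10890 - 7623*I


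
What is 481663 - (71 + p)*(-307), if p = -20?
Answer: 497320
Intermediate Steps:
481663 - (71 + p)*(-307) = 481663 - (71 - 20)*(-307) = 481663 - 51*(-307) = 481663 - 1*(-15657) = 481663 + 15657 = 497320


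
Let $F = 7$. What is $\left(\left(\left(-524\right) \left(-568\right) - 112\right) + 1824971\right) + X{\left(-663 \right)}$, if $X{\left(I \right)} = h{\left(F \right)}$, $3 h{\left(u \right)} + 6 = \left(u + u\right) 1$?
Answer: $\frac{6367481}{3} \approx 2.1225 \cdot 10^{6}$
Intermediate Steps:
$h{\left(u \right)} = -2 + \frac{2 u}{3}$ ($h{\left(u \right)} = -2 + \frac{\left(u + u\right) 1}{3} = -2 + \frac{2 u 1}{3} = -2 + \frac{2 u}{3}$)
$X{\left(I \right)} = \frac{8}{3}$ ($X{\left(I \right)} = -2 + \frac{2}{3} \cdot 7 = -2 + \frac{14}{3} = \frac{8}{3}$)
$\left(\left(\left(-524\right) \left(-568\right) - 112\right) + 1824971\right) + X{\left(-663 \right)} = \left(\left(\left(-524\right) \left(-568\right) - 112\right) + 1824971\right) + \frac{8}{3} = \left(\left(297632 - 112\right) + 1824971\right) + \frac{8}{3} = \left(297520 + 1824971\right) + \frac{8}{3} = 2122491 + \frac{8}{3} = \frac{6367481}{3}$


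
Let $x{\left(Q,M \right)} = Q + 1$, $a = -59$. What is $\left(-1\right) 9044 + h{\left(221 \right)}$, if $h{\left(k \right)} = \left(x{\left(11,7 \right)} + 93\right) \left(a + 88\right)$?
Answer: $-5999$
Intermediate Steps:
$x{\left(Q,M \right)} = 1 + Q$
$h{\left(k \right)} = 3045$ ($h{\left(k \right)} = \left(\left(1 + 11\right) + 93\right) \left(-59 + 88\right) = \left(12 + 93\right) 29 = 105 \cdot 29 = 3045$)
$\left(-1\right) 9044 + h{\left(221 \right)} = \left(-1\right) 9044 + 3045 = -9044 + 3045 = -5999$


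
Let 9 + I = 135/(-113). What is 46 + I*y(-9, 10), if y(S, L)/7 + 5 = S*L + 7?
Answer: 714830/113 ≈ 6325.9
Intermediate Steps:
y(S, L) = 14 + 7*L*S (y(S, L) = -35 + 7*(S*L + 7) = -35 + 7*(L*S + 7) = -35 + 7*(7 + L*S) = -35 + (49 + 7*L*S) = 14 + 7*L*S)
I = -1152/113 (I = -9 + 135/(-113) = -9 + 135*(-1/113) = -9 - 135/113 = -1152/113 ≈ -10.195)
46 + I*y(-9, 10) = 46 - 1152*(14 + 7*10*(-9))/113 = 46 - 1152*(14 - 630)/113 = 46 - 1152/113*(-616) = 46 + 709632/113 = 714830/113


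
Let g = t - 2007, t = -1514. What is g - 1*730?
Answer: -4251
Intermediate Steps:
g = -3521 (g = -1514 - 2007 = -3521)
g - 1*730 = -3521 - 1*730 = -3521 - 730 = -4251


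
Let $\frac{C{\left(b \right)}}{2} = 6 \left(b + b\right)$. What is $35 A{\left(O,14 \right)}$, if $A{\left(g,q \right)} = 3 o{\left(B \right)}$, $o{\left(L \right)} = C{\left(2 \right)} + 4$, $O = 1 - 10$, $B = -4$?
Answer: $5460$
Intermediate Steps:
$O = -9$ ($O = 1 - 10 = -9$)
$C{\left(b \right)} = 24 b$ ($C{\left(b \right)} = 2 \cdot 6 \left(b + b\right) = 2 \cdot 6 \cdot 2 b = 2 \cdot 12 b = 24 b$)
$o{\left(L \right)} = 52$ ($o{\left(L \right)} = 24 \cdot 2 + 4 = 48 + 4 = 52$)
$A{\left(g,q \right)} = 156$ ($A{\left(g,q \right)} = 3 \cdot 52 = 156$)
$35 A{\left(O,14 \right)} = 35 \cdot 156 = 5460$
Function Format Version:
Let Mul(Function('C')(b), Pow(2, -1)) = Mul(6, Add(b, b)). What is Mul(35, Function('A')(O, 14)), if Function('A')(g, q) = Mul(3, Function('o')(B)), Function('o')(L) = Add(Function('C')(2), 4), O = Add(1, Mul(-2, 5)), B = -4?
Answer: 5460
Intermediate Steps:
O = -9 (O = Add(1, -10) = -9)
Function('C')(b) = Mul(24, b) (Function('C')(b) = Mul(2, Mul(6, Add(b, b))) = Mul(2, Mul(6, Mul(2, b))) = Mul(2, Mul(12, b)) = Mul(24, b))
Function('o')(L) = 52 (Function('o')(L) = Add(Mul(24, 2), 4) = Add(48, 4) = 52)
Function('A')(g, q) = 156 (Function('A')(g, q) = Mul(3, 52) = 156)
Mul(35, Function('A')(O, 14)) = Mul(35, 156) = 5460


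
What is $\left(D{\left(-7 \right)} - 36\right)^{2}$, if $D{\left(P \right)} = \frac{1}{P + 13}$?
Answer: $\frac{46225}{36} \approx 1284.0$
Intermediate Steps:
$D{\left(P \right)} = \frac{1}{13 + P}$
$\left(D{\left(-7 \right)} - 36\right)^{2} = \left(\frac{1}{13 - 7} - 36\right)^{2} = \left(\frac{1}{6} - 36\right)^{2} = \left(- \frac{215}{6}\right)^{2} = \frac{46225}{36}$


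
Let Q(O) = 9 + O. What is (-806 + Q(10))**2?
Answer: 619369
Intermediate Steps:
(-806 + Q(10))**2 = (-806 + (9 + 10))**2 = (-806 + 19)**2 = (-787)**2 = 619369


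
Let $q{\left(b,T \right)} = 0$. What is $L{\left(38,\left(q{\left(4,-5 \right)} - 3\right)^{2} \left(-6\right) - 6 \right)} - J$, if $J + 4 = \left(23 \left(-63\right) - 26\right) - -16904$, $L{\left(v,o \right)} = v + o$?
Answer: $-15447$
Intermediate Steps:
$L{\left(v,o \right)} = o + v$
$J = 15425$ ($J = -4 + \left(\left(23 \left(-63\right) - 26\right) - -16904\right) = -4 + \left(\left(-1449 - 26\right) + 16904\right) = -4 + \left(-1475 + 16904\right) = -4 + 15429 = 15425$)
$L{\left(38,\left(q{\left(4,-5 \right)} - 3\right)^{2} \left(-6\right) - 6 \right)} - J = \left(\left(\left(0 - 3\right)^{2} \left(-6\right) - 6\right) + 38\right) - 15425 = \left(\left(\left(-3\right)^{2} \left(-6\right) - 6\right) + 38\right) - 15425 = \left(\left(9 \left(-6\right) - 6\right) + 38\right) - 15425 = \left(\left(-54 - 6\right) + 38\right) - 15425 = \left(-60 + 38\right) - 15425 = -22 - 15425 = -15447$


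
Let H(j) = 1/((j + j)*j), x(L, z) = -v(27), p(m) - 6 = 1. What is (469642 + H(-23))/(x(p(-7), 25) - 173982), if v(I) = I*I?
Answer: -165627079/61614746 ≈ -2.6881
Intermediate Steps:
p(m) = 7 (p(m) = 6 + 1 = 7)
v(I) = I²
x(L, z) = -729 (x(L, z) = -1*27² = -1*729 = -729)
H(j) = 1/(2*j²) (H(j) = 1/(((2*j))*j) = (1/(2*j))/j = 1/(2*j²))
(469642 + H(-23))/(x(p(-7), 25) - 173982) = (469642 + (½)/(-23)²)/(-729 - 173982) = (469642 + (½)*(1/529))/(-174711) = (469642 + 1/1058)*(-1/174711) = (496881237/1058)*(-1/174711) = -165627079/61614746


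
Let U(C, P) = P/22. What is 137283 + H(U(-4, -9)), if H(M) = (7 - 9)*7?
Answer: 137269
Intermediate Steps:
U(C, P) = P/22 (U(C, P) = P*(1/22) = P/22)
H(M) = -14 (H(M) = -2*7 = -14)
137283 + H(U(-4, -9)) = 137283 - 14 = 137269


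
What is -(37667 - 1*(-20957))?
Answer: -58624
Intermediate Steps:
-(37667 - 1*(-20957)) = -(37667 + 20957) = -1*58624 = -58624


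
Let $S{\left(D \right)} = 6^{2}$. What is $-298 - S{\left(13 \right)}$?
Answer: $-334$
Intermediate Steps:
$S{\left(D \right)} = 36$
$-298 - S{\left(13 \right)} = -298 - 36 = -334$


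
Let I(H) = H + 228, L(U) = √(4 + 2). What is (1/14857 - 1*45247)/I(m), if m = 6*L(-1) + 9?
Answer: -17702179854/92365969 + 448156452*√6/92365969 ≈ -179.77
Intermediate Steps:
L(U) = √6
m = 9 + 6*√6 (m = 6*√6 + 9 = 9 + 6*√6 ≈ 23.697)
I(H) = 228 + H
(1/14857 - 1*45247)/I(m) = (1/14857 - 1*45247)/(228 + (9 + 6*√6)) = (1/14857 - 45247)/(237 + 6*√6) = -672234678/(14857*(237 + 6*√6))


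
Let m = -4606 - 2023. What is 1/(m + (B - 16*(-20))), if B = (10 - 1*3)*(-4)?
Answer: -1/6337 ≈ -0.00015780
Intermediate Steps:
B = -28 (B = (10 - 3)*(-4) = 7*(-4) = -28)
m = -6629
1/(m + (B - 16*(-20))) = 1/(-6629 + (-28 - 16*(-20))) = 1/(-6629 + (-28 + 320)) = 1/(-6629 + 292) = 1/(-6337) = -1/6337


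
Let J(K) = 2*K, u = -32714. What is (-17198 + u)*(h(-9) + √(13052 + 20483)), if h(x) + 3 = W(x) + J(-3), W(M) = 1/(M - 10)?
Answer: 8584864/19 - 49912*√33535 ≈ -8.6883e+6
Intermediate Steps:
W(M) = 1/(-10 + M)
h(x) = -9 + 1/(-10 + x) (h(x) = -3 + (1/(-10 + x) + 2*(-3)) = -3 + (1/(-10 + x) - 6) = -3 + (-6 + 1/(-10 + x)) = -9 + 1/(-10 + x))
(-17198 + u)*(h(-9) + √(13052 + 20483)) = (-17198 - 32714)*((91 - 9*(-9))/(-10 - 9) + √(13052 + 20483)) = -49912*((91 + 81)/(-19) + √33535) = -49912*(-1/19*172 + √33535) = -49912*(-172/19 + √33535) = 8584864/19 - 49912*√33535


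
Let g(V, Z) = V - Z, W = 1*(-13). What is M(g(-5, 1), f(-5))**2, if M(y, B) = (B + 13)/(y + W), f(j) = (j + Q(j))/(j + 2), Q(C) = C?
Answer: 2401/3249 ≈ 0.73900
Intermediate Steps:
W = -13
f(j) = 2*j/(2 + j) (f(j) = (j + j)/(j + 2) = (2*j)/(2 + j) = 2*j/(2 + j))
M(y, B) = (13 + B)/(-13 + y) (M(y, B) = (B + 13)/(y - 13) = (13 + B)/(-13 + y))
M(g(-5, 1), f(-5))**2 = ((13 + 2*(-5)/(2 - 5))/(-13 + (-5 - 1*1)))**2 = ((13 + 2*(-5)/(-3))/(-13 + (-5 - 1)))**2 = ((13 + 2*(-5)*(-1/3))/(-13 - 6))**2 = ((13 + 10/3)/(-19))**2 = (-1/19*49/3)**2 = (-49/57)**2 = 2401/3249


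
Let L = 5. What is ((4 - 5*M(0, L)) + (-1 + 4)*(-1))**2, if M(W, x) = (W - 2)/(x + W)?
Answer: 9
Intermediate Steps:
M(W, x) = (-2 + W)/(W + x)
((4 - 5*M(0, L)) + (-1 + 4)*(-1))**2 = ((4 - 5*(-2 + 0)/(0 + 5)) + (-1 + 4)*(-1))**2 = ((4 - 5*(-2)/5) + 3*(-1))**2 = ((4 - (-2)) - 3)**2 = ((4 - 5*(-2/5)) - 3)**2 = ((4 + 2) - 3)**2 = (6 - 3)**2 = 3**2 = 9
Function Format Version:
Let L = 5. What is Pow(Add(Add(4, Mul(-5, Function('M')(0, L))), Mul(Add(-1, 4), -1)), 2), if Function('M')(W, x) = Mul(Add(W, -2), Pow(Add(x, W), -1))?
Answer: 9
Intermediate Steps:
Function('M')(W, x) = Mul(Pow(Add(W, x), -1), Add(-2, W)) (Function('M')(W, x) = Mul(Add(-2, W), Pow(Add(W, x), -1)) = Mul(Pow(Add(W, x), -1), Add(-2, W)))
Pow(Add(Add(4, Mul(-5, Function('M')(0, L))), Mul(Add(-1, 4), -1)), 2) = Pow(Add(Add(4, Mul(-5, Mul(Pow(Add(0, 5), -1), Add(-2, 0)))), Mul(Add(-1, 4), -1)), 2) = Pow(Add(Add(4, Mul(-5, Mul(Pow(5, -1), -2))), Mul(3, -1)), 2) = Pow(Add(Add(4, Mul(-5, Mul(Rational(1, 5), -2))), -3), 2) = Pow(Add(Add(4, Mul(-5, Rational(-2, 5))), -3), 2) = Pow(Add(Add(4, 2), -3), 2) = Pow(Add(6, -3), 2) = Pow(3, 2) = 9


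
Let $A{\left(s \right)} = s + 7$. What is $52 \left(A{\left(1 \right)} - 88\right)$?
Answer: $-4160$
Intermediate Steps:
$A{\left(s \right)} = 7 + s$
$52 \left(A{\left(1 \right)} - 88\right) = 52 \left(\left(7 + 1\right) - 88\right) = 52 \left(8 - 88\right) = 52 \left(-80\right) = -4160$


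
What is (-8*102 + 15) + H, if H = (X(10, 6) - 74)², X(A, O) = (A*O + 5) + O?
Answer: -792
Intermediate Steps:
X(A, O) = 5 + O + A*O (X(A, O) = (5 + A*O) + O = 5 + O + A*O)
H = 9 (H = ((5 + 6 + 10*6) - 74)² = ((5 + 6 + 60) - 74)² = (71 - 74)² = (-3)² = 9)
(-8*102 + 15) + H = (-8*102 + 15) + 9 = (-816 + 15) + 9 = -801 + 9 = -792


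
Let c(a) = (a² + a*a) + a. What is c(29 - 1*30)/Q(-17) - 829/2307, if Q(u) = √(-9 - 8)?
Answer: -829/2307 - I*√17/17 ≈ -0.35934 - 0.24254*I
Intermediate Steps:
c(a) = a + 2*a² (c(a) = (a² + a²) + a = 2*a² + a = a + 2*a²)
Q(u) = I*√17 (Q(u) = √(-17) = I*√17)
c(29 - 1*30)/Q(-17) - 829/2307 = ((29 - 1*30)*(1 + 2*(29 - 1*30)))/((I*√17)) - 829/2307 = ((29 - 30)*(1 + 2*(29 - 30)))*(-I*√17/17) - 829*1/2307 = (-(1 + 2*(-1)))*(-I*√17/17) - 829/2307 = (-(1 - 2))*(-I*√17/17) - 829/2307 = (-1*(-1))*(-I*√17/17) - 829/2307 = 1*(-I*√17/17) - 829/2307 = -I*√17/17 - 829/2307 = -829/2307 - I*√17/17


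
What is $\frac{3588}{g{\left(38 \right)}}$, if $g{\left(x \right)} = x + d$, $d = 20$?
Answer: $\frac{1794}{29} \approx 61.862$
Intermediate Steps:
$g{\left(x \right)} = 20 + x$ ($g{\left(x \right)} = x + 20 = 20 + x$)
$\frac{3588}{g{\left(38 \right)}} = \frac{3588}{20 + 38} = \frac{3588}{58} = 3588 \cdot \frac{1}{58} = \frac{1794}{29}$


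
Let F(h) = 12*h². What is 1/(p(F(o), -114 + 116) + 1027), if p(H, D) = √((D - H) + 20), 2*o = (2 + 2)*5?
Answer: 1027/1055907 - I*√1178/1055907 ≈ 0.00097262 - 3.2505e-5*I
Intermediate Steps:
o = 10 (o = ((2 + 2)*5)/2 = (4*5)/2 = (½)*20 = 10)
p(H, D) = √(20 + D - H)
1/(p(F(o), -114 + 116) + 1027) = 1/(√(20 + (-114 + 116) - 12*10²) + 1027) = 1/(√(20 + 2 - 12*100) + 1027) = 1/(√(20 + 2 - 1*1200) + 1027) = 1/(√(20 + 2 - 1200) + 1027) = 1/(√(-1178) + 1027) = 1/(I*√1178 + 1027) = 1/(1027 + I*√1178)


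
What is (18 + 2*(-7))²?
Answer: 16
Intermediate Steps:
(18 + 2*(-7))² = (18 - 14)² = 4² = 16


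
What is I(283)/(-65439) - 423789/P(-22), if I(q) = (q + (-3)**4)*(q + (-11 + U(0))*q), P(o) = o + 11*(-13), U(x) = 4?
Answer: 281154649/109065 ≈ 2577.9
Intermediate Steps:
P(o) = -143 + o (P(o) = o - 143 = -143 + o)
I(q) = -6*q*(81 + q) (I(q) = (q + (-3)**4)*(q + (-11 + 4)*q) = (q + 81)*(q - 7*q) = (81 + q)*(-6*q) = -6*q*(81 + q))
I(283)/(-65439) - 423789/P(-22) = -6*283*(81 + 283)/(-65439) - 423789/(-143 - 22) = -6*283*364*(-1/65439) - 423789/(-165) = -618072*(-1/65439) - 423789*(-1/165) = 206024/21813 + 141263/55 = 281154649/109065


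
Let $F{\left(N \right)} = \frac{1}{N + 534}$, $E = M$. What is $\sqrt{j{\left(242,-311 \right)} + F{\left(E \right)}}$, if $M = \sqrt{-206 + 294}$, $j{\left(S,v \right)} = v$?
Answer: $\frac{\sqrt{-332146 - 1244 \sqrt{22}}}{2 \sqrt{267 + \sqrt{22}}} \approx 17.635 i$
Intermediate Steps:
$M = 2 \sqrt{22}$ ($M = \sqrt{88} = 2 \sqrt{22} \approx 9.3808$)
$E = 2 \sqrt{22} \approx 9.3808$
$F{\left(N \right)} = \frac{1}{534 + N}$
$\sqrt{j{\left(242,-311 \right)} + F{\left(E \right)}} = \sqrt{-311 + \frac{1}{534 + 2 \sqrt{22}}}$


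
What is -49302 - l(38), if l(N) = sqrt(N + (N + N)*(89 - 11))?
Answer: -49302 - sqrt(5966) ≈ -49379.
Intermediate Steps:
l(N) = sqrt(157)*sqrt(N) (l(N) = sqrt(N + (2*N)*78) = sqrt(N + 156*N) = sqrt(157*N) = sqrt(157)*sqrt(N))
-49302 - l(38) = -49302 - sqrt(157)*sqrt(38) = -49302 - sqrt(5966)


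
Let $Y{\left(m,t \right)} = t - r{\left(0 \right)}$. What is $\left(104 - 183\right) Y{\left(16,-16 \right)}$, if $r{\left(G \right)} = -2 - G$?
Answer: $1106$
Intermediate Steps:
$Y{\left(m,t \right)} = 2 + t$ ($Y{\left(m,t \right)} = t - \left(-2 - 0\right) = t - \left(-2 + 0\right) = t - -2 = t + 2 = 2 + t$)
$\left(104 - 183\right) Y{\left(16,-16 \right)} = \left(104 - 183\right) \left(2 - 16\right) = \left(-79\right) \left(-14\right) = 1106$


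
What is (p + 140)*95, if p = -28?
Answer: 10640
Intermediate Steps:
(p + 140)*95 = (-28 + 140)*95 = 112*95 = 10640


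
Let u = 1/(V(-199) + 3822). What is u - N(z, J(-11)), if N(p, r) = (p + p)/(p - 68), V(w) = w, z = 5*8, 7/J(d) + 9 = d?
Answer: 72467/25361 ≈ 2.8574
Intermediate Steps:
J(d) = 7/(-9 + d)
z = 40
N(p, r) = 2*p/(-68 + p) (N(p, r) = (2*p)/(-68 + p) = 2*p/(-68 + p))
u = 1/3623 (u = 1/(-199 + 3822) = 1/3623 ≈ 0.00027601)
u - N(z, J(-11)) = 1/3623 - 2*40/(-68 + 40) = 1/3623 - 2*40/(-28) = 1/3623 - 2*40*(-1)/28 = 1/3623 - 1*(-20/7) = 1/3623 + 20/7 = 72467/25361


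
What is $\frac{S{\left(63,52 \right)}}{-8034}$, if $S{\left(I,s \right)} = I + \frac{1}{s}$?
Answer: $- \frac{3277}{417768} \approx -0.0078441$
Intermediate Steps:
$\frac{S{\left(63,52 \right)}}{-8034} = \frac{63 + \frac{1}{52}}{-8034} = \left(63 + \frac{1}{52}\right) \left(- \frac{1}{8034}\right) = \frac{3277}{52} \left(- \frac{1}{8034}\right) = - \frac{3277}{417768}$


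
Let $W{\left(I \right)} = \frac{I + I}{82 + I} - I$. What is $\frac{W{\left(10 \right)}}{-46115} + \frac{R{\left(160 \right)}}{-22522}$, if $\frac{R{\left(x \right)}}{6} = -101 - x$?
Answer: $\frac{166603752}{2388784669} \approx 0.069744$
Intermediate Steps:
$R{\left(x \right)} = -606 - 6 x$ ($R{\left(x \right)} = 6 \left(-101 - x\right) = -606 - 6 x$)
$W{\left(I \right)} = - I + \frac{2 I}{82 + I}$ ($W{\left(I \right)} = \frac{2 I}{82 + I} - I = - I + \frac{2 I}{82 + I}$)
$\frac{W{\left(10 \right)}}{-46115} + \frac{R{\left(160 \right)}}{-22522} = \frac{\left(-1\right) 10 \frac{1}{82 + 10} \left(80 + 10\right)}{-46115} + \frac{-606 - 960}{-22522} = \left(-1\right) 10 \cdot \frac{1}{92} \cdot 90 \left(- \frac{1}{46115}\right) + \left(-606 - 960\right) \left(- \frac{1}{22522}\right) = \left(-1\right) 10 \cdot \frac{1}{92} \cdot 90 \left(- \frac{1}{46115}\right) - - \frac{783}{11261} = \left(- \frac{225}{23}\right) \left(- \frac{1}{46115}\right) + \frac{783}{11261} = \frac{45}{212129} + \frac{783}{11261} = \frac{166603752}{2388784669}$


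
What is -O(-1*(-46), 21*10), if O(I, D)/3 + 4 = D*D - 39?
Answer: -132171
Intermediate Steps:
O(I, D) = -129 + 3*D² (O(I, D) = -12 + 3*(D*D - 39) = -12 + 3*(D² - 39) = -12 + 3*(-39 + D²) = -12 + (-117 + 3*D²) = -129 + 3*D²)
-O(-1*(-46), 21*10) = -(-129 + 3*(21*10)²) = -(-129 + 3*210²) = -(-129 + 3*44100) = -(-129 + 132300) = -1*132171 = -132171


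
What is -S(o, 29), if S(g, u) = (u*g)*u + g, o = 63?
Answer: -53046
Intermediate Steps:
S(g, u) = g + g*u**2 (S(g, u) = (g*u)*u + g = g*u**2 + g = g + g*u**2)
-S(o, 29) = -63*(1 + 29**2) = -63*(1 + 841) = -63*842 = -1*53046 = -53046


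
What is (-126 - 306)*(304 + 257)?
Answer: -242352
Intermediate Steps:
(-126 - 306)*(304 + 257) = -432*561 = -242352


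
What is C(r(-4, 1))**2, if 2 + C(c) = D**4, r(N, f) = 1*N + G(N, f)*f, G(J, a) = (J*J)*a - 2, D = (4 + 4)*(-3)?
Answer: 110073987076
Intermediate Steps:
D = -24 (D = 8*(-3) = -24)
G(J, a) = -2 + a*J**2 (G(J, a) = J**2*a - 2 = a*J**2 - 2 = -2 + a*J**2)
r(N, f) = N + f*(-2 + f*N**2) (r(N, f) = 1*N + (-2 + f*N**2)*f = N + f*(-2 + f*N**2))
C(c) = 331774 (C(c) = -2 + (-24)**4 = -2 + 331776 = 331774)
C(r(-4, 1))**2 = 331774**2 = 110073987076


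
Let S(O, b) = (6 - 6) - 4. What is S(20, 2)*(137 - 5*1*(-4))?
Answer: -628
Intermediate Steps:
S(O, b) = -4 (S(O, b) = 0 - 4 = -4)
S(20, 2)*(137 - 5*1*(-4)) = -4*(137 - 5*1*(-4)) = -4*(137 - 5*(-4)) = -4*(137 + 20) = -4*157 = -628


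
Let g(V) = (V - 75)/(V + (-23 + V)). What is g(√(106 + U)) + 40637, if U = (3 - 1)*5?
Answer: 2642898/65 + 254*√29/65 ≈ 40681.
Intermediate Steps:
U = 10 (U = 2*5 = 10)
g(V) = (-75 + V)/(-23 + 2*V)
g(√(106 + U)) + 40637 = (-75 + √(106 + 10))/(-23 + 2*√(106 + 10)) + 40637 = (-75 + √116)/(-23 + 2*√116) + 40637 = (-75 + 2*√29)/(-23 + 2*(2*√29)) + 40637 = (-75 + 2*√29)/(-23 + 4*√29) + 40637 = 40637 + (-75 + 2*√29)/(-23 + 4*√29)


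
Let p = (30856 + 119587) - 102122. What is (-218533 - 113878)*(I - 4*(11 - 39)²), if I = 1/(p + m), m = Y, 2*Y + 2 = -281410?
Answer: 96305902509371/92385 ≈ 1.0424e+9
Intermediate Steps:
p = 48321 (p = 150443 - 102122 = 48321)
Y = -140706 (Y = -1 + (½)*(-281410) = -1 - 140705 = -140706)
m = -140706
I = -1/92385 (I = 1/(48321 - 140706) = 1/(-92385) = -1/92385 ≈ -1.0824e-5)
(-218533 - 113878)*(I - 4*(11 - 39)²) = (-218533 - 113878)*(-1/92385 - 4*(11 - 39)²) = -332411*(-1/92385 - 4*(-28)²) = -332411*(-1/92385 - 4*784) = -332411*(-1/92385 - 3136) = -332411*(-289719361/92385) = 96305902509371/92385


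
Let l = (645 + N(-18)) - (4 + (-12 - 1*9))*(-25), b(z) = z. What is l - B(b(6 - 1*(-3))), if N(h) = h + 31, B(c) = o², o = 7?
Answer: 184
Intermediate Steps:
B(c) = 49 (B(c) = 7² = 49)
N(h) = 31 + h
l = 233 (l = (645 + (31 - 18)) - (4 + (-12 - 1*9))*(-25) = (645 + 13) - (4 + (-12 - 9))*(-25) = 658 - (4 - 21)*(-25) = 658 - (-17)*(-25) = 658 - 1*425 = 658 - 425 = 233)
l - B(b(6 - 1*(-3))) = 233 - 1*49 = 233 - 49 = 184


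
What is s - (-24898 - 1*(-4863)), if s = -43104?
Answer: -23069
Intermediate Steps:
s - (-24898 - 1*(-4863)) = -43104 - (-24898 - 1*(-4863)) = -43104 - (-24898 + 4863) = -43104 - 1*(-20035) = -43104 + 20035 = -23069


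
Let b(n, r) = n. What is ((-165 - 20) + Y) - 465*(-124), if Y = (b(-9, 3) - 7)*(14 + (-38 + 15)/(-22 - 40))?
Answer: 1774597/31 ≈ 57245.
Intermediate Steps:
Y = -7128/31 (Y = (-9 - 7)*(14 + (-38 + 15)/(-22 - 40)) = -16*(14 - 23/(-62)) = -16*(14 - 23*(-1/62)) = -16*(14 + 23/62) = -16*891/62 = -7128/31 ≈ -229.94)
((-165 - 20) + Y) - 465*(-124) = ((-165 - 20) - 7128/31) - 465*(-124) = (-185 - 7128/31) + 57660 = -12863/31 + 57660 = 1774597/31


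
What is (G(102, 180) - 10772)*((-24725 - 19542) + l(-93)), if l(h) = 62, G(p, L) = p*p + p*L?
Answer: -795336360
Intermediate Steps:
G(p, L) = p² + L*p
(G(102, 180) - 10772)*((-24725 - 19542) + l(-93)) = (102*(180 + 102) - 10772)*((-24725 - 19542) + 62) = (102*282 - 10772)*(-44267 + 62) = (28764 - 10772)*(-44205) = 17992*(-44205) = -795336360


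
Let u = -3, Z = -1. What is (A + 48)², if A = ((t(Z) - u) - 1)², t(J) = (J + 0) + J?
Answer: 2304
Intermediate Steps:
t(J) = 2*J (t(J) = J + J = 2*J)
A = 0 (A = ((2*(-1) - 1*(-3)) - 1)² = ((-2 + 3) - 1)² = (1 - 1)² = 0² = 0)
(A + 48)² = (0 + 48)² = 48² = 2304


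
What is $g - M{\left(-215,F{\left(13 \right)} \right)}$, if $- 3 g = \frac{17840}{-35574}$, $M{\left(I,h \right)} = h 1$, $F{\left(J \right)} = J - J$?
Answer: $\frac{8920}{53361} \approx 0.16716$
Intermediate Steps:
$F{\left(J \right)} = 0$
$M{\left(I,h \right)} = h$
$g = \frac{8920}{53361}$ ($g = - \frac{17840 \frac{1}{-35574}}{3} = - \frac{17840 \left(- \frac{1}{35574}\right)}{3} = \left(- \frac{1}{3}\right) \left(- \frac{8920}{17787}\right) = \frac{8920}{53361} \approx 0.16716$)
$g - M{\left(-215,F{\left(13 \right)} \right)} = \frac{8920}{53361} - 0 = \frac{8920}{53361} + 0 = \frac{8920}{53361}$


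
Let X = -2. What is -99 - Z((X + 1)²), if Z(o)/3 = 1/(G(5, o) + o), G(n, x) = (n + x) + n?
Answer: -397/4 ≈ -99.250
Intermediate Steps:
G(n, x) = x + 2*n
Z(o) = 3/(10 + 2*o) (Z(o) = 3/((o + 2*5) + o) = 3/((o + 10) + o) = 3/((10 + o) + o) = 3/(10 + 2*o))
-99 - Z((X + 1)²) = -99 - 3/(2*(5 + (-2 + 1)²)) = -99 - 3/(2*(5 + (-1)²)) = -99 - 3/(2*(5 + 1)) = -99 - 3/(2*6) = -99 - 1*¼ = -99 - ¼ = -397/4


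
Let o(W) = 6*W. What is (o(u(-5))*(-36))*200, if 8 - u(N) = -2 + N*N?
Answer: 648000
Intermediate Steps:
u(N) = 10 - N² (u(N) = 8 - (-2 + N*N) = 8 - (-2 + N²) = 8 + (2 - N²) = 10 - N²)
(o(u(-5))*(-36))*200 = ((6*(10 - 1*(-5)²))*(-36))*200 = ((6*(10 - 1*25))*(-36))*200 = ((6*(10 - 25))*(-36))*200 = ((6*(-15))*(-36))*200 = -90*(-36)*200 = 3240*200 = 648000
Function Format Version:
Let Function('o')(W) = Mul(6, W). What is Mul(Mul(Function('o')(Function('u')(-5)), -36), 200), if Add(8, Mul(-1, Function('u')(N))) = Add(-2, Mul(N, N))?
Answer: 648000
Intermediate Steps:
Function('u')(N) = Add(10, Mul(-1, Pow(N, 2))) (Function('u')(N) = Add(8, Mul(-1, Add(-2, Mul(N, N)))) = Add(8, Mul(-1, Add(-2, Pow(N, 2)))) = Add(8, Add(2, Mul(-1, Pow(N, 2)))) = Add(10, Mul(-1, Pow(N, 2))))
Mul(Mul(Function('o')(Function('u')(-5)), -36), 200) = Mul(Mul(Mul(6, Add(10, Mul(-1, Pow(-5, 2)))), -36), 200) = Mul(Mul(Mul(6, Add(10, Mul(-1, 25))), -36), 200) = Mul(Mul(Mul(6, Add(10, -25)), -36), 200) = Mul(Mul(Mul(6, -15), -36), 200) = Mul(Mul(-90, -36), 200) = Mul(3240, 200) = 648000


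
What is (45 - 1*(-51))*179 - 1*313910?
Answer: -296726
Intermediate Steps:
(45 - 1*(-51))*179 - 1*313910 = (45 + 51)*179 - 313910 = 96*179 - 313910 = 17184 - 313910 = -296726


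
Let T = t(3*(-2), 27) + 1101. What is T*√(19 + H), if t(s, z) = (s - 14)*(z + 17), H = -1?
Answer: 663*√2 ≈ 937.62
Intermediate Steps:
t(s, z) = (-14 + s)*(17 + z)
T = 221 (T = (-238 - 14*27 + 17*(3*(-2)) + (3*(-2))*27) + 1101 = (-238 - 378 + 17*(-6) - 6*27) + 1101 = (-238 - 378 - 102 - 162) + 1101 = -880 + 1101 = 221)
T*√(19 + H) = 221*√(19 - 1) = 221*√18 = 221*(3*√2) = 663*√2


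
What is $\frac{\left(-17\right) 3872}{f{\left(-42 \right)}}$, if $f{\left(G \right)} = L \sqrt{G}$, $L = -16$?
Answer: $- \frac{2057 i \sqrt{42}}{21} \approx - 634.8 i$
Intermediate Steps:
$f{\left(G \right)} = - 16 \sqrt{G}$
$\frac{\left(-17\right) 3872}{f{\left(-42 \right)}} = \frac{\left(-17\right) 3872}{\left(-16\right) \sqrt{-42}} = - \frac{65824}{\left(-16\right) i \sqrt{42}} = - 65824 \frac{i \sqrt{42}}{672} = - \frac{2057 i \sqrt{42}}{21}$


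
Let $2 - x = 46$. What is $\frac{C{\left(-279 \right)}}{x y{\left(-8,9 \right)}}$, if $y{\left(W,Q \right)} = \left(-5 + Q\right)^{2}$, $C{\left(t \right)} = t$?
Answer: $\frac{279}{704} \approx 0.39631$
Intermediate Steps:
$x = -44$ ($x = 2 - 46 = -44$)
$\frac{C{\left(-279 \right)}}{x y{\left(-8,9 \right)}} = - \frac{279}{\left(-44\right) \left(-5 + 9\right)^{2}} = - \frac{279}{\left(-44\right) 4^{2}} = - \frac{279}{\left(-44\right) 16} = - \frac{279}{-704} = \left(-279\right) \left(- \frac{1}{704}\right) = \frac{279}{704}$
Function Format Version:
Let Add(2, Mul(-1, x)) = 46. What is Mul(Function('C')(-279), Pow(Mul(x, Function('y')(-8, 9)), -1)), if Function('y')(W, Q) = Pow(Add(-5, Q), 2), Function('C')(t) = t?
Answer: Rational(279, 704) ≈ 0.39631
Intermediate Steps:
x = -44 (x = Add(2, Mul(-1, 46)) = Add(2, -46) = -44)
Mul(Function('C')(-279), Pow(Mul(x, Function('y')(-8, 9)), -1)) = Mul(-279, Pow(Mul(-44, Pow(Add(-5, 9), 2)), -1)) = Mul(-279, Pow(Mul(-44, Pow(4, 2)), -1)) = Mul(-279, Pow(Mul(-44, 16), -1)) = Mul(-279, Pow(-704, -1)) = Mul(-279, Rational(-1, 704)) = Rational(279, 704)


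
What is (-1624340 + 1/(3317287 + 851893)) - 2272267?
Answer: -16245655972259/4169180 ≈ -3.8966e+6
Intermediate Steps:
(-1624340 + 1/(3317287 + 851893)) - 2272267 = (-1624340 + 1/4169180) - 2272267 = -6772165841199/4169180 - 2272267 = -16245655972259/4169180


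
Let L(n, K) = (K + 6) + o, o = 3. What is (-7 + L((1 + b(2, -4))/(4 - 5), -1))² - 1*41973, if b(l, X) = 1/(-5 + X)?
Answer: -41972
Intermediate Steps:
L(n, K) = 9 + K (L(n, K) = (K + 6) + 3 = (6 + K) + 3 = 9 + K)
(-7 + L((1 + b(2, -4))/(4 - 5), -1))² - 1*41973 = (-7 + (9 - 1))² - 1*41973 = (-7 + 8)² - 41973 = 1² - 41973 = 1 - 41973 = -41972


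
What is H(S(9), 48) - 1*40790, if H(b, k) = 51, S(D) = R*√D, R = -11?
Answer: -40739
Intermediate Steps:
S(D) = -11*√D
H(S(9), 48) - 1*40790 = 51 - 1*40790 = 51 - 40790 = -40739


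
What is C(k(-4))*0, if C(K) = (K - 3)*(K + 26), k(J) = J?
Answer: 0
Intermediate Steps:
C(K) = (-3 + K)*(26 + K)
C(k(-4))*0 = (-78 + (-4)² + 23*(-4))*0 = (-78 + 16 - 92)*0 = -154*0 = 0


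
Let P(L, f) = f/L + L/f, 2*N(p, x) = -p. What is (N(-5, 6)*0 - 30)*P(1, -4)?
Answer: 255/2 ≈ 127.50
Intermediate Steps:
N(p, x) = -p/2 (N(p, x) = (-p)/2 = -p/2)
P(L, f) = L/f + f/L
(N(-5, 6)*0 - 30)*P(1, -4) = (-1/2*(-5)*0 - 30)*(1/(-4) - 4/1) = ((5/2)*0 - 30)*(1*(-1/4) - 4*1) = (0 - 30)*(-1/4 - 4) = -30*(-17/4) = 255/2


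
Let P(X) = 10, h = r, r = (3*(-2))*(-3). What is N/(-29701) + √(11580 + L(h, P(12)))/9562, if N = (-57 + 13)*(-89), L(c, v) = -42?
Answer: -3916/29701 + 3*√1282/9562 ≈ -0.12061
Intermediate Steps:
r = 18 (r = -6*(-3) = 18)
h = 18
N = 3916 (N = -44*(-89) = 3916)
N/(-29701) + √(11580 + L(h, P(12)))/9562 = 3916/(-29701) + √(11580 - 42)/9562 = 3916*(-1/29701) + √11538*(1/9562) = -3916/29701 + (3*√1282)*(1/9562) = -3916/29701 + 3*√1282/9562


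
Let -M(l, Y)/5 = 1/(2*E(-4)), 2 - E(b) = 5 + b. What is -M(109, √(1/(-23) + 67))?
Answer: 5/2 ≈ 2.5000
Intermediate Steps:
E(b) = -3 - b (E(b) = 2 - (5 + b) = 2 + (-5 - b) = -3 - b)
M(l, Y) = -5/2 (M(l, Y) = -5*1/(2*(-3 - 1*(-4))) = -5*1/(2*(-3 + 4)) = -5/(2*1) = -5/2)
-M(109, √(1/(-23) + 67)) = -1*(-5/2) = 5/2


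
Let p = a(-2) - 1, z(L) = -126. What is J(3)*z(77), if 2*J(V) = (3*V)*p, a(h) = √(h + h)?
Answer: 567 - 1134*I ≈ 567.0 - 1134.0*I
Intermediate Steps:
a(h) = √2*√h (a(h) = √(2*h) = √2*√h)
p = -1 + 2*I (p = √2*√(-2) - 1 = √2*(I*√2) - 1 = 2*I - 1 = -1 + 2*I ≈ -1.0 + 2.0*I)
J(V) = 3*V*(-1 + 2*I)/2 (J(V) = ((3*V)*(-1 + 2*I))/2 = (3*V*(-1 + 2*I))/2 = 3*V*(-1 + 2*I)/2)
J(3)*z(77) = ((½)*3*(-3 + 6*I))*(-126) = (-9/2 + 9*I)*(-126) = 567 - 1134*I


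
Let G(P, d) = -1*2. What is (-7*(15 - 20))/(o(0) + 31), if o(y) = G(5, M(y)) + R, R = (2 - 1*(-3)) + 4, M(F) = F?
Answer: 35/38 ≈ 0.92105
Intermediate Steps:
G(P, d) = -2
R = 9 (R = (2 + 3) + 4 = 5 + 4 = 9)
o(y) = 7 (o(y) = -2 + 9 = 7)
(-7*(15 - 20))/(o(0) + 31) = (-7*(15 - 20))/(7 + 31) = -7*(-5)/38 = 35*(1/38) = 35/38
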